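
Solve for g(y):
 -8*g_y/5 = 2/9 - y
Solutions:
 g(y) = C1 + 5*y^2/16 - 5*y/36


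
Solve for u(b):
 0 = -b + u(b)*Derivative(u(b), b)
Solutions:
 u(b) = -sqrt(C1 + b^2)
 u(b) = sqrt(C1 + b^2)


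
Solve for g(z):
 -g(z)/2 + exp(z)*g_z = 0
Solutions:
 g(z) = C1*exp(-exp(-z)/2)


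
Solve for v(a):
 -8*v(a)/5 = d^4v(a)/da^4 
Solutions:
 v(a) = (C1*sin(2^(1/4)*5^(3/4)*a/5) + C2*cos(2^(1/4)*5^(3/4)*a/5))*exp(-2^(1/4)*5^(3/4)*a/5) + (C3*sin(2^(1/4)*5^(3/4)*a/5) + C4*cos(2^(1/4)*5^(3/4)*a/5))*exp(2^(1/4)*5^(3/4)*a/5)


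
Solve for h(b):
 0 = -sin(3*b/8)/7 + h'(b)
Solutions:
 h(b) = C1 - 8*cos(3*b/8)/21


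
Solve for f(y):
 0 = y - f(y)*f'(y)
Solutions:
 f(y) = -sqrt(C1 + y^2)
 f(y) = sqrt(C1 + y^2)


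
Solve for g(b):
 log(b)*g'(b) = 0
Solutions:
 g(b) = C1


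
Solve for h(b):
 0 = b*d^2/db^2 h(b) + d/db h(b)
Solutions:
 h(b) = C1 + C2*log(b)


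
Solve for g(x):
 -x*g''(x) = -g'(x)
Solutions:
 g(x) = C1 + C2*x^2


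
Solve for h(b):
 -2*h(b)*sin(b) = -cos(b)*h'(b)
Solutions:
 h(b) = C1/cos(b)^2


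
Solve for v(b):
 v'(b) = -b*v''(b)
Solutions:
 v(b) = C1 + C2*log(b)


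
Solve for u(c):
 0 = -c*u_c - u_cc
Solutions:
 u(c) = C1 + C2*erf(sqrt(2)*c/2)


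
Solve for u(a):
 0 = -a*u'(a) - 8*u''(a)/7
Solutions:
 u(a) = C1 + C2*erf(sqrt(7)*a/4)


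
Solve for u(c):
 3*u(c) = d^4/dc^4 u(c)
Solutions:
 u(c) = C1*exp(-3^(1/4)*c) + C2*exp(3^(1/4)*c) + C3*sin(3^(1/4)*c) + C4*cos(3^(1/4)*c)


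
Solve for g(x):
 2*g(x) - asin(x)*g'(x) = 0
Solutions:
 g(x) = C1*exp(2*Integral(1/asin(x), x))


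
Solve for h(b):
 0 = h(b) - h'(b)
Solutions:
 h(b) = C1*exp(b)


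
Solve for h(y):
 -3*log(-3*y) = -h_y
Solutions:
 h(y) = C1 + 3*y*log(-y) + 3*y*(-1 + log(3))


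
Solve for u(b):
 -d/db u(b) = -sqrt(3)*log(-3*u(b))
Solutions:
 -sqrt(3)*Integral(1/(log(-_y) + log(3)), (_y, u(b)))/3 = C1 - b


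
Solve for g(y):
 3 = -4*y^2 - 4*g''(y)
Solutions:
 g(y) = C1 + C2*y - y^4/12 - 3*y^2/8


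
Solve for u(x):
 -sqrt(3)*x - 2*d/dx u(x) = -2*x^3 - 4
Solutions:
 u(x) = C1 + x^4/4 - sqrt(3)*x^2/4 + 2*x


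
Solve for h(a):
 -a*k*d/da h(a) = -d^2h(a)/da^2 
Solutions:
 h(a) = Piecewise((-sqrt(2)*sqrt(pi)*C1*erf(sqrt(2)*a*sqrt(-k)/2)/(2*sqrt(-k)) - C2, (k > 0) | (k < 0)), (-C1*a - C2, True))


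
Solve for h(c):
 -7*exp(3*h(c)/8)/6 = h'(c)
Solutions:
 h(c) = 8*log(1/(C1 + 7*c))/3 + 32*log(2)/3
 h(c) = 8*log(2^(1/3)*(-1 - sqrt(3)*I)*(1/(C1 + 7*c))^(1/3))
 h(c) = 8*log(2^(1/3)*(-1 + sqrt(3)*I)*(1/(C1 + 7*c))^(1/3))


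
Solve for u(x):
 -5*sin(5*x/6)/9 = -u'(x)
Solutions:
 u(x) = C1 - 2*cos(5*x/6)/3


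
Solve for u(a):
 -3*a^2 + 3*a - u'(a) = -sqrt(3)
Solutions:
 u(a) = C1 - a^3 + 3*a^2/2 + sqrt(3)*a


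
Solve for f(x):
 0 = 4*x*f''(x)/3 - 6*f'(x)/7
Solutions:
 f(x) = C1 + C2*x^(23/14)


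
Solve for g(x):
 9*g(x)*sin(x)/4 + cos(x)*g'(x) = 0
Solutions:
 g(x) = C1*cos(x)^(9/4)


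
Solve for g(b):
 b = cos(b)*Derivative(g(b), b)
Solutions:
 g(b) = C1 + Integral(b/cos(b), b)


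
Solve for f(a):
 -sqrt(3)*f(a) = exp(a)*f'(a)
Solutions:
 f(a) = C1*exp(sqrt(3)*exp(-a))


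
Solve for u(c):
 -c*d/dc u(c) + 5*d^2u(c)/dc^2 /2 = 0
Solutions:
 u(c) = C1 + C2*erfi(sqrt(5)*c/5)


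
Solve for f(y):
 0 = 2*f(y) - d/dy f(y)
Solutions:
 f(y) = C1*exp(2*y)


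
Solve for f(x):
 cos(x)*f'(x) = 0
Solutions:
 f(x) = C1


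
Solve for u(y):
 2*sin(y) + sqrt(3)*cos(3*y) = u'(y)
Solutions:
 u(y) = C1 + sqrt(3)*sin(3*y)/3 - 2*cos(y)


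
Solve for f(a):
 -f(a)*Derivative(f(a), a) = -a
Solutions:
 f(a) = -sqrt(C1 + a^2)
 f(a) = sqrt(C1 + a^2)


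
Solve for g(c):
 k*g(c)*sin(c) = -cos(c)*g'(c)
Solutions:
 g(c) = C1*exp(k*log(cos(c)))


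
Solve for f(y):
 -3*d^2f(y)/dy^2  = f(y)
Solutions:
 f(y) = C1*sin(sqrt(3)*y/3) + C2*cos(sqrt(3)*y/3)


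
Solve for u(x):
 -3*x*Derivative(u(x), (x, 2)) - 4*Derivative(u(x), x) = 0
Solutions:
 u(x) = C1 + C2/x^(1/3)


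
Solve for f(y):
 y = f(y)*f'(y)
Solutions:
 f(y) = -sqrt(C1 + y^2)
 f(y) = sqrt(C1 + y^2)


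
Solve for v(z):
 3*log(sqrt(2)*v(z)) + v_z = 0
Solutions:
 2*Integral(1/(2*log(_y) + log(2)), (_y, v(z)))/3 = C1 - z


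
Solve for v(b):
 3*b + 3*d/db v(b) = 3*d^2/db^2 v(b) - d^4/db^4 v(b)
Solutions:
 v(b) = C1 + C2*exp(2^(1/3)*b*(2/(sqrt(5) + 3)^(1/3) + 2^(1/3)*(sqrt(5) + 3)^(1/3))/4)*sin(2^(1/3)*sqrt(3)*b*(-2^(1/3)*(sqrt(5) + 3)^(1/3) + 2/(sqrt(5) + 3)^(1/3))/4) + C3*exp(2^(1/3)*b*(2/(sqrt(5) + 3)^(1/3) + 2^(1/3)*(sqrt(5) + 3)^(1/3))/4)*cos(2^(1/3)*sqrt(3)*b*(-2^(1/3)*(sqrt(5) + 3)^(1/3) + 2/(sqrt(5) + 3)^(1/3))/4) + C4*exp(-2^(1/3)*b*((sqrt(5) + 3)^(-1/3) + 2^(1/3)*(sqrt(5) + 3)^(1/3)/2)) - b^2/2 - b


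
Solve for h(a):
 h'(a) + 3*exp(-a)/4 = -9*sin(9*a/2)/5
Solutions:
 h(a) = C1 + 2*cos(9*a/2)/5 + 3*exp(-a)/4


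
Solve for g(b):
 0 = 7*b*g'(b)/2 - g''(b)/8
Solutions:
 g(b) = C1 + C2*erfi(sqrt(14)*b)


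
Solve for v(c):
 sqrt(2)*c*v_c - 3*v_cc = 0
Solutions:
 v(c) = C1 + C2*erfi(2^(3/4)*sqrt(3)*c/6)


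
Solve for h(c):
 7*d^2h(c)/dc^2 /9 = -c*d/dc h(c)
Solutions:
 h(c) = C1 + C2*erf(3*sqrt(14)*c/14)


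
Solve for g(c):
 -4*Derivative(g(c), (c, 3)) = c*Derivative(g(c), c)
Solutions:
 g(c) = C1 + Integral(C2*airyai(-2^(1/3)*c/2) + C3*airybi(-2^(1/3)*c/2), c)


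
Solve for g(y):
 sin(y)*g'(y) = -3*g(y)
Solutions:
 g(y) = C1*(cos(y) + 1)^(3/2)/(cos(y) - 1)^(3/2)


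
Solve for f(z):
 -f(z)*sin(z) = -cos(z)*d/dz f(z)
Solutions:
 f(z) = C1/cos(z)


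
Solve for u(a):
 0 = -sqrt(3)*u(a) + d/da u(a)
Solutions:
 u(a) = C1*exp(sqrt(3)*a)


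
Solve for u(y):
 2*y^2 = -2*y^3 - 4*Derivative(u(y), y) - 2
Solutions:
 u(y) = C1 - y^4/8 - y^3/6 - y/2


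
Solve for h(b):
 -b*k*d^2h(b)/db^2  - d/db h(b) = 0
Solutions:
 h(b) = C1 + b^(((re(k) - 1)*re(k) + im(k)^2)/(re(k)^2 + im(k)^2))*(C2*sin(log(b)*Abs(im(k))/(re(k)^2 + im(k)^2)) + C3*cos(log(b)*im(k)/(re(k)^2 + im(k)^2)))


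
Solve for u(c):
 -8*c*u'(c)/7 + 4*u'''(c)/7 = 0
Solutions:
 u(c) = C1 + Integral(C2*airyai(2^(1/3)*c) + C3*airybi(2^(1/3)*c), c)


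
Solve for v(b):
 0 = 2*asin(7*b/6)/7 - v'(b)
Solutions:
 v(b) = C1 + 2*b*asin(7*b/6)/7 + 2*sqrt(36 - 49*b^2)/49


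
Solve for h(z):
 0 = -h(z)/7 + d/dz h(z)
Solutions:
 h(z) = C1*exp(z/7)


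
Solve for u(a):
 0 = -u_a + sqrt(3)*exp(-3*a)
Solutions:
 u(a) = C1 - sqrt(3)*exp(-3*a)/3


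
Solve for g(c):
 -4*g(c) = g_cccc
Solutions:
 g(c) = (C1*sin(c) + C2*cos(c))*exp(-c) + (C3*sin(c) + C4*cos(c))*exp(c)


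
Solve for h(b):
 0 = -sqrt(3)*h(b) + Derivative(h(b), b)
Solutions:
 h(b) = C1*exp(sqrt(3)*b)


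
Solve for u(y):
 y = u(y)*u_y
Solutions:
 u(y) = -sqrt(C1 + y^2)
 u(y) = sqrt(C1 + y^2)


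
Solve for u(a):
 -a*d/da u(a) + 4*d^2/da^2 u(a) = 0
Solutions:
 u(a) = C1 + C2*erfi(sqrt(2)*a/4)


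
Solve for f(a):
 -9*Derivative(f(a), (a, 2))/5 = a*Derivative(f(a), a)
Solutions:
 f(a) = C1 + C2*erf(sqrt(10)*a/6)


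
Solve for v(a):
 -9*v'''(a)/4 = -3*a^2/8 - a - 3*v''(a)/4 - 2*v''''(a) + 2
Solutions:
 v(a) = C1 + C2*a - a^4/24 - 13*a^3/18 - 23*a^2/6 + (C3*sin(sqrt(15)*a/16) + C4*cos(sqrt(15)*a/16))*exp(9*a/16)


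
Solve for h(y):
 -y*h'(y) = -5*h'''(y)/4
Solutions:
 h(y) = C1 + Integral(C2*airyai(10^(2/3)*y/5) + C3*airybi(10^(2/3)*y/5), y)


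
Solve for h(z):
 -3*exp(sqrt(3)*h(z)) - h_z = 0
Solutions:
 h(z) = sqrt(3)*(2*log(1/(C1 + 3*z)) - log(3))/6


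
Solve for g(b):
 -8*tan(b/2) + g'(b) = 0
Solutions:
 g(b) = C1 - 16*log(cos(b/2))


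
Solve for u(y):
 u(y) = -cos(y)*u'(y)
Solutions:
 u(y) = C1*sqrt(sin(y) - 1)/sqrt(sin(y) + 1)


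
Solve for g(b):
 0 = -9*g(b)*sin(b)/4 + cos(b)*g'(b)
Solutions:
 g(b) = C1/cos(b)^(9/4)


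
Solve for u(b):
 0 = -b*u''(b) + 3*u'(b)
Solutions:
 u(b) = C1 + C2*b^4


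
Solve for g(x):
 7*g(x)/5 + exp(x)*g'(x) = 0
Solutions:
 g(x) = C1*exp(7*exp(-x)/5)


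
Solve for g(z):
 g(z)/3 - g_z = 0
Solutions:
 g(z) = C1*exp(z/3)


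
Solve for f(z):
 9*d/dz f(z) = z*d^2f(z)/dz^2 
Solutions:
 f(z) = C1 + C2*z^10


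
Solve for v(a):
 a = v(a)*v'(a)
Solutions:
 v(a) = -sqrt(C1 + a^2)
 v(a) = sqrt(C1 + a^2)


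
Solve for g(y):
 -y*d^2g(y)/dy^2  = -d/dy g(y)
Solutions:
 g(y) = C1 + C2*y^2


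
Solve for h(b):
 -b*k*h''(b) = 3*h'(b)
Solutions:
 h(b) = C1 + b^(((re(k) - 3)*re(k) + im(k)^2)/(re(k)^2 + im(k)^2))*(C2*sin(3*log(b)*Abs(im(k))/(re(k)^2 + im(k)^2)) + C3*cos(3*log(b)*im(k)/(re(k)^2 + im(k)^2)))


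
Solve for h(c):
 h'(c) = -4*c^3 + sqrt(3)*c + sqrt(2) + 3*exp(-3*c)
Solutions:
 h(c) = C1 - c^4 + sqrt(3)*c^2/2 + sqrt(2)*c - exp(-3*c)


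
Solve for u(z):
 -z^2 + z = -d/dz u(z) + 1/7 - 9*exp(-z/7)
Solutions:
 u(z) = C1 + z^3/3 - z^2/2 + z/7 + 63*exp(-z/7)


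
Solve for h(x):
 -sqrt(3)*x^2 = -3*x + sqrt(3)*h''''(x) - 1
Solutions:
 h(x) = C1 + C2*x + C3*x^2 + C4*x^3 - x^6/360 + sqrt(3)*x^5/120 + sqrt(3)*x^4/72


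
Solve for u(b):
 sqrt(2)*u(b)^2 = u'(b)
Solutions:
 u(b) = -1/(C1 + sqrt(2)*b)


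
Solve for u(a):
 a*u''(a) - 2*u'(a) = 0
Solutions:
 u(a) = C1 + C2*a^3


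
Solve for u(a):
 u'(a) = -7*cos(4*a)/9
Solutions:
 u(a) = C1 - 7*sin(4*a)/36


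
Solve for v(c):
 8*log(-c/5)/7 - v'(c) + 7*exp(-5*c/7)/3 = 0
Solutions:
 v(c) = C1 + 8*c*log(-c)/7 + 8*c*(-log(5) - 1)/7 - 49*exp(-5*c/7)/15


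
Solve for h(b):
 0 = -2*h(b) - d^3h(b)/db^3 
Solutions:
 h(b) = C3*exp(-2^(1/3)*b) + (C1*sin(2^(1/3)*sqrt(3)*b/2) + C2*cos(2^(1/3)*sqrt(3)*b/2))*exp(2^(1/3)*b/2)


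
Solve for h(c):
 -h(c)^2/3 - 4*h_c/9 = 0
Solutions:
 h(c) = 4/(C1 + 3*c)


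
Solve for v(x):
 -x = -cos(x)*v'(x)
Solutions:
 v(x) = C1 + Integral(x/cos(x), x)


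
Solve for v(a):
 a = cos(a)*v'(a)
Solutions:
 v(a) = C1 + Integral(a/cos(a), a)


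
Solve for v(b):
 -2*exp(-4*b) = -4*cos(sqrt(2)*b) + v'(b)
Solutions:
 v(b) = C1 + 2*sqrt(2)*sin(sqrt(2)*b) + exp(-4*b)/2


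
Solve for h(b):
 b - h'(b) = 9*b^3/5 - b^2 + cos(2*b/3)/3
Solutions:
 h(b) = C1 - 9*b^4/20 + b^3/3 + b^2/2 - sin(2*b/3)/2


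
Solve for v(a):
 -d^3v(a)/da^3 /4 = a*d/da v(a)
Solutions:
 v(a) = C1 + Integral(C2*airyai(-2^(2/3)*a) + C3*airybi(-2^(2/3)*a), a)


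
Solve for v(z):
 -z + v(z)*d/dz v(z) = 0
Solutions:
 v(z) = -sqrt(C1 + z^2)
 v(z) = sqrt(C1 + z^2)


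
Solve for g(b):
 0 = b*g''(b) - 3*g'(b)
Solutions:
 g(b) = C1 + C2*b^4


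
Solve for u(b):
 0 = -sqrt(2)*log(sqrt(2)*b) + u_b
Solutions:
 u(b) = C1 + sqrt(2)*b*log(b) - sqrt(2)*b + sqrt(2)*b*log(2)/2


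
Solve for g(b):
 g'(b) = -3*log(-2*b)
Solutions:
 g(b) = C1 - 3*b*log(-b) + 3*b*(1 - log(2))


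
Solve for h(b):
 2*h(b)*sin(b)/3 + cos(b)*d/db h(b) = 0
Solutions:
 h(b) = C1*cos(b)^(2/3)


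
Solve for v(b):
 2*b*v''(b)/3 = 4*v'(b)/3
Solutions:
 v(b) = C1 + C2*b^3


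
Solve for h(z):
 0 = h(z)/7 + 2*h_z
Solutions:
 h(z) = C1*exp(-z/14)


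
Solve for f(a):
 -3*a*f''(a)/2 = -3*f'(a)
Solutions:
 f(a) = C1 + C2*a^3


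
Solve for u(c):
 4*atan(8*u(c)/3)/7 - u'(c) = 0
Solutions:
 Integral(1/atan(8*_y/3), (_y, u(c))) = C1 + 4*c/7


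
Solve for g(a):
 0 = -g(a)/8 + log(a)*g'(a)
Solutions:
 g(a) = C1*exp(li(a)/8)


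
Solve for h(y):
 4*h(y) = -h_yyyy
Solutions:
 h(y) = (C1*sin(y) + C2*cos(y))*exp(-y) + (C3*sin(y) + C4*cos(y))*exp(y)


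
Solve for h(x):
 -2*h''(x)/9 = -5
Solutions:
 h(x) = C1 + C2*x + 45*x^2/4


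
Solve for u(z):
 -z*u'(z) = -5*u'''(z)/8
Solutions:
 u(z) = C1 + Integral(C2*airyai(2*5^(2/3)*z/5) + C3*airybi(2*5^(2/3)*z/5), z)


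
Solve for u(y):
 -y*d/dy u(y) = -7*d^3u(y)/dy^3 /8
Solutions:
 u(y) = C1 + Integral(C2*airyai(2*7^(2/3)*y/7) + C3*airybi(2*7^(2/3)*y/7), y)


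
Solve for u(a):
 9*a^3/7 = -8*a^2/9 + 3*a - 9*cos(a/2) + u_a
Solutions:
 u(a) = C1 + 9*a^4/28 + 8*a^3/27 - 3*a^2/2 + 18*sin(a/2)


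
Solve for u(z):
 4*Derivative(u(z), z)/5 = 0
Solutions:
 u(z) = C1


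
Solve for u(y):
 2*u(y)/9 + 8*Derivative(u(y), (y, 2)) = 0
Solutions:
 u(y) = C1*sin(y/6) + C2*cos(y/6)


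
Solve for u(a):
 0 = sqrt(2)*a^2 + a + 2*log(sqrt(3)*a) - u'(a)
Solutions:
 u(a) = C1 + sqrt(2)*a^3/3 + a^2/2 + 2*a*log(a) - 2*a + a*log(3)


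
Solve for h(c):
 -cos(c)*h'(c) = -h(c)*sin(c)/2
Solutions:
 h(c) = C1/sqrt(cos(c))


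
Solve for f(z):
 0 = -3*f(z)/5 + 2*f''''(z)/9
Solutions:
 f(z) = C1*exp(-30^(3/4)*z/10) + C2*exp(30^(3/4)*z/10) + C3*sin(30^(3/4)*z/10) + C4*cos(30^(3/4)*z/10)


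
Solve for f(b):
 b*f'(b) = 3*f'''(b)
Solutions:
 f(b) = C1 + Integral(C2*airyai(3^(2/3)*b/3) + C3*airybi(3^(2/3)*b/3), b)


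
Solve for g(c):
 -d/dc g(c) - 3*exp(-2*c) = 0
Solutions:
 g(c) = C1 + 3*exp(-2*c)/2


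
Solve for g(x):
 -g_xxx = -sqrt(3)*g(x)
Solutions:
 g(x) = C3*exp(3^(1/6)*x) + (C1*sin(3^(2/3)*x/2) + C2*cos(3^(2/3)*x/2))*exp(-3^(1/6)*x/2)


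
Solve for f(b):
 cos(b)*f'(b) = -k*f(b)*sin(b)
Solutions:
 f(b) = C1*exp(k*log(cos(b)))


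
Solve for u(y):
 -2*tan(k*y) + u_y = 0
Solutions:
 u(y) = C1 + 2*Piecewise((-log(cos(k*y))/k, Ne(k, 0)), (0, True))


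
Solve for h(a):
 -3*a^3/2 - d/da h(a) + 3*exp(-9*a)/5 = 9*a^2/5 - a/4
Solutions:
 h(a) = C1 - 3*a^4/8 - 3*a^3/5 + a^2/8 - exp(-9*a)/15


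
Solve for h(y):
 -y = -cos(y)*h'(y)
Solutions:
 h(y) = C1 + Integral(y/cos(y), y)


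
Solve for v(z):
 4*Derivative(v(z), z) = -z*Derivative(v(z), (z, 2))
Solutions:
 v(z) = C1 + C2/z^3


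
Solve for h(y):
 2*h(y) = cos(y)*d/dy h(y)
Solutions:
 h(y) = C1*(sin(y) + 1)/(sin(y) - 1)


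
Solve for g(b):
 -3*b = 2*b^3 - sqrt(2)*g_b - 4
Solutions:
 g(b) = C1 + sqrt(2)*b^4/4 + 3*sqrt(2)*b^2/4 - 2*sqrt(2)*b


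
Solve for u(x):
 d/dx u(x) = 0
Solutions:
 u(x) = C1


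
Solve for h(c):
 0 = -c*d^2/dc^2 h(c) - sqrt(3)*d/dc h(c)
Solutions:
 h(c) = C1 + C2*c^(1 - sqrt(3))


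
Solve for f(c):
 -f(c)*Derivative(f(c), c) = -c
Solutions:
 f(c) = -sqrt(C1 + c^2)
 f(c) = sqrt(C1 + c^2)


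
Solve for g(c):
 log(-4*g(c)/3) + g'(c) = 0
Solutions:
 Integral(1/(log(-_y) - log(3) + 2*log(2)), (_y, g(c))) = C1 - c


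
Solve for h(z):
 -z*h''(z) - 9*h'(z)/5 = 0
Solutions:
 h(z) = C1 + C2/z^(4/5)


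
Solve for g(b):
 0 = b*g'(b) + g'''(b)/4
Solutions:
 g(b) = C1 + Integral(C2*airyai(-2^(2/3)*b) + C3*airybi(-2^(2/3)*b), b)


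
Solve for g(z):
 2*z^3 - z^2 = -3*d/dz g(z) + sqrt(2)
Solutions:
 g(z) = C1 - z^4/6 + z^3/9 + sqrt(2)*z/3


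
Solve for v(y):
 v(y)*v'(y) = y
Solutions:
 v(y) = -sqrt(C1 + y^2)
 v(y) = sqrt(C1 + y^2)


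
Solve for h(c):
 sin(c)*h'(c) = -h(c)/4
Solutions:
 h(c) = C1*(cos(c) + 1)^(1/8)/(cos(c) - 1)^(1/8)


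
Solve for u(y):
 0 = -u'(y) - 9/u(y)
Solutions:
 u(y) = -sqrt(C1 - 18*y)
 u(y) = sqrt(C1 - 18*y)


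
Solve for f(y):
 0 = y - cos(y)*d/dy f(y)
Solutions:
 f(y) = C1 + Integral(y/cos(y), y)


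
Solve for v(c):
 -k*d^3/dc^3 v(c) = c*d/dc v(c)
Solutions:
 v(c) = C1 + Integral(C2*airyai(c*(-1/k)^(1/3)) + C3*airybi(c*(-1/k)^(1/3)), c)


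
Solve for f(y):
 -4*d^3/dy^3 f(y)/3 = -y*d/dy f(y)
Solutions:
 f(y) = C1 + Integral(C2*airyai(6^(1/3)*y/2) + C3*airybi(6^(1/3)*y/2), y)


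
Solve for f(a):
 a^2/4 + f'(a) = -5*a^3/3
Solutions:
 f(a) = C1 - 5*a^4/12 - a^3/12


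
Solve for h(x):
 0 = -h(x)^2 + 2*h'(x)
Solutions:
 h(x) = -2/(C1 + x)


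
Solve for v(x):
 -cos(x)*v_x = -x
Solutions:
 v(x) = C1 + Integral(x/cos(x), x)


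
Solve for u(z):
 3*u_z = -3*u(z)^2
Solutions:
 u(z) = 1/(C1 + z)


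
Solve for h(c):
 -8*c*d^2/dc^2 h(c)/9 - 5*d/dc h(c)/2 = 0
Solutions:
 h(c) = C1 + C2/c^(29/16)


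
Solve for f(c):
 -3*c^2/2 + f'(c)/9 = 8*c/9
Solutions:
 f(c) = C1 + 9*c^3/2 + 4*c^2


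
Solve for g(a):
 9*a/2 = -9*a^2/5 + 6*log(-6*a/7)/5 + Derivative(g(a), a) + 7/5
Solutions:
 g(a) = C1 + 3*a^3/5 + 9*a^2/4 - 6*a*log(-a)/5 + a*(-6*log(6) - 1 + 6*log(7))/5


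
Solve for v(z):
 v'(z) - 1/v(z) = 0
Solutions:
 v(z) = -sqrt(C1 + 2*z)
 v(z) = sqrt(C1 + 2*z)


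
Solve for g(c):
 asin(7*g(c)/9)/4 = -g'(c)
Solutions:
 Integral(1/asin(7*_y/9), (_y, g(c))) = C1 - c/4


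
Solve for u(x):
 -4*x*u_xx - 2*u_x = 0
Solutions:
 u(x) = C1 + C2*sqrt(x)


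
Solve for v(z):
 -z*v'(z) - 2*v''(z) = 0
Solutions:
 v(z) = C1 + C2*erf(z/2)


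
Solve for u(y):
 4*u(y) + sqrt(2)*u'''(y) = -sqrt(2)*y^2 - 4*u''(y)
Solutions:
 u(y) = C1*exp(y*(-4*sqrt(2) + 8/(3*sqrt(354) + 43*sqrt(2))^(1/3) + (3*sqrt(354) + 43*sqrt(2))^(1/3))/6)*sin(sqrt(3)*y*(-(3*sqrt(354) + 43*sqrt(2))^(1/3) + 8/(3*sqrt(354) + 43*sqrt(2))^(1/3))/6) + C2*exp(y*(-4*sqrt(2) + 8/(3*sqrt(354) + 43*sqrt(2))^(1/3) + (3*sqrt(354) + 43*sqrt(2))^(1/3))/6)*cos(sqrt(3)*y*(-(3*sqrt(354) + 43*sqrt(2))^(1/3) + 8/(3*sqrt(354) + 43*sqrt(2))^(1/3))/6) + C3*exp(-y*(8/(3*sqrt(354) + 43*sqrt(2))^(1/3) + 2*sqrt(2) + (3*sqrt(354) + 43*sqrt(2))^(1/3))/3) - sqrt(2)*y^2/4 + sqrt(2)/2


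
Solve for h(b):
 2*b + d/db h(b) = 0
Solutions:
 h(b) = C1 - b^2


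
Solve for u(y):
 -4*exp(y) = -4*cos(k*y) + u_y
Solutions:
 u(y) = C1 - 4*exp(y) + 4*sin(k*y)/k


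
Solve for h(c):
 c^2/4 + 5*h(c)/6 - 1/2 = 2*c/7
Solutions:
 h(c) = -3*c^2/10 + 12*c/35 + 3/5


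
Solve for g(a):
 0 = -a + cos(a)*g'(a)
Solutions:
 g(a) = C1 + Integral(a/cos(a), a)


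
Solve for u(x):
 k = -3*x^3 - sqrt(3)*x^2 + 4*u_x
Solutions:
 u(x) = C1 + k*x/4 + 3*x^4/16 + sqrt(3)*x^3/12


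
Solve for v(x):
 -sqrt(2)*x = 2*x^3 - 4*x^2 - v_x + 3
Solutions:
 v(x) = C1 + x^4/2 - 4*x^3/3 + sqrt(2)*x^2/2 + 3*x


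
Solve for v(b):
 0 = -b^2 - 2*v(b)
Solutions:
 v(b) = -b^2/2


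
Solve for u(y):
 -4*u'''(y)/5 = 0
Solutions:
 u(y) = C1 + C2*y + C3*y^2


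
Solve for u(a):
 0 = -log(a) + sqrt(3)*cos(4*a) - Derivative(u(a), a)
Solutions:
 u(a) = C1 - a*log(a) + a + sqrt(3)*sin(4*a)/4


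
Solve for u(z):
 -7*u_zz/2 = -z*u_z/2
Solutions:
 u(z) = C1 + C2*erfi(sqrt(14)*z/14)


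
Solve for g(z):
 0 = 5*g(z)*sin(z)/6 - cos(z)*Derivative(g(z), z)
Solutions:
 g(z) = C1/cos(z)^(5/6)


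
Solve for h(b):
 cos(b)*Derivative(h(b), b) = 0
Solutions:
 h(b) = C1


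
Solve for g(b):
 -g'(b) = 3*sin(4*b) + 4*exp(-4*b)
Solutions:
 g(b) = C1 + 3*cos(4*b)/4 + exp(-4*b)


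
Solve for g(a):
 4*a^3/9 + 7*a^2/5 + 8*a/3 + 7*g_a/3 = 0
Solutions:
 g(a) = C1 - a^4/21 - a^3/5 - 4*a^2/7


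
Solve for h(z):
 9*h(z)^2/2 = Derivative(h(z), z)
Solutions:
 h(z) = -2/(C1 + 9*z)


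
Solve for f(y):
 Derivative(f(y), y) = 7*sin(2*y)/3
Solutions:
 f(y) = C1 - 7*cos(2*y)/6


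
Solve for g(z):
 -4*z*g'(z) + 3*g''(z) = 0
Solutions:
 g(z) = C1 + C2*erfi(sqrt(6)*z/3)


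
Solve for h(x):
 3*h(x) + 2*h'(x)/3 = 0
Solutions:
 h(x) = C1*exp(-9*x/2)


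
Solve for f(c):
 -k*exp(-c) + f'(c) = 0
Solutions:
 f(c) = C1 - k*exp(-c)


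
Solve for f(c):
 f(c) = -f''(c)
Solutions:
 f(c) = C1*sin(c) + C2*cos(c)


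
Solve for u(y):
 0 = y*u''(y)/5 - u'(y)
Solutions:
 u(y) = C1 + C2*y^6


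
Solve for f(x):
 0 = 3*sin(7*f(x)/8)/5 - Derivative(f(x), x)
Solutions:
 -3*x/5 + 4*log(cos(7*f(x)/8) - 1)/7 - 4*log(cos(7*f(x)/8) + 1)/7 = C1


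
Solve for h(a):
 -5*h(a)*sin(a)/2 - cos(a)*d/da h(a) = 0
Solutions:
 h(a) = C1*cos(a)^(5/2)


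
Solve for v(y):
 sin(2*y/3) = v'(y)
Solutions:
 v(y) = C1 - 3*cos(2*y/3)/2


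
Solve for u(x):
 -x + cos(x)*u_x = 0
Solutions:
 u(x) = C1 + Integral(x/cos(x), x)


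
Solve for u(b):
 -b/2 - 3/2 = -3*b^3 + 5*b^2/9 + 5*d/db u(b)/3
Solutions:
 u(b) = C1 + 9*b^4/20 - b^3/9 - 3*b^2/20 - 9*b/10


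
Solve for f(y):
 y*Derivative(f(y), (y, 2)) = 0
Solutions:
 f(y) = C1 + C2*y


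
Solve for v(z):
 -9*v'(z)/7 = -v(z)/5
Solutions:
 v(z) = C1*exp(7*z/45)


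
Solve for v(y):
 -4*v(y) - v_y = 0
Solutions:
 v(y) = C1*exp(-4*y)


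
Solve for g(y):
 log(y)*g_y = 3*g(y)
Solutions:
 g(y) = C1*exp(3*li(y))


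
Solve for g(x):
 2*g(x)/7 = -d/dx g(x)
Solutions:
 g(x) = C1*exp(-2*x/7)


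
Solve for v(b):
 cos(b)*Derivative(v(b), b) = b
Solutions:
 v(b) = C1 + Integral(b/cos(b), b)


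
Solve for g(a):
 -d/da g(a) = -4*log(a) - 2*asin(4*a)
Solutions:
 g(a) = C1 + 4*a*log(a) + 2*a*asin(4*a) - 4*a + sqrt(1 - 16*a^2)/2


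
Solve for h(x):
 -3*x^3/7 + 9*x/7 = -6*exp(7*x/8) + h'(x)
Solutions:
 h(x) = C1 - 3*x^4/28 + 9*x^2/14 + 48*exp(7*x/8)/7


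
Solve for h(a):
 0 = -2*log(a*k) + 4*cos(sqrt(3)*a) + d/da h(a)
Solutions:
 h(a) = C1 + 2*a*log(a*k) - 2*a - 4*sqrt(3)*sin(sqrt(3)*a)/3


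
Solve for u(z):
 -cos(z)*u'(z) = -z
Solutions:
 u(z) = C1 + Integral(z/cos(z), z)


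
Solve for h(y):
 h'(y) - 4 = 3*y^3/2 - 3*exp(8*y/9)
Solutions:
 h(y) = C1 + 3*y^4/8 + 4*y - 27*exp(8*y/9)/8


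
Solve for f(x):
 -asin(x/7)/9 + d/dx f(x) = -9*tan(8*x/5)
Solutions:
 f(x) = C1 + x*asin(x/7)/9 + sqrt(49 - x^2)/9 + 45*log(cos(8*x/5))/8


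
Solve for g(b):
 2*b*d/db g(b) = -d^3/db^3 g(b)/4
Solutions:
 g(b) = C1 + Integral(C2*airyai(-2*b) + C3*airybi(-2*b), b)


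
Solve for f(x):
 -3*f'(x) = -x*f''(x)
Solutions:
 f(x) = C1 + C2*x^4


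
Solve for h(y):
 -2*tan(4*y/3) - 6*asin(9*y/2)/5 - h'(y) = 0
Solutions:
 h(y) = C1 - 6*y*asin(9*y/2)/5 - 2*sqrt(4 - 81*y^2)/15 + 3*log(cos(4*y/3))/2


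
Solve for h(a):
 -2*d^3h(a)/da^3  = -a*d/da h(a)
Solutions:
 h(a) = C1 + Integral(C2*airyai(2^(2/3)*a/2) + C3*airybi(2^(2/3)*a/2), a)


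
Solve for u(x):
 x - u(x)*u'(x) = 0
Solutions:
 u(x) = -sqrt(C1 + x^2)
 u(x) = sqrt(C1 + x^2)


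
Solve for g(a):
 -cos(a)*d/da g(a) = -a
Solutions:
 g(a) = C1 + Integral(a/cos(a), a)


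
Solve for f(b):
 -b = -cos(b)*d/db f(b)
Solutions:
 f(b) = C1 + Integral(b/cos(b), b)


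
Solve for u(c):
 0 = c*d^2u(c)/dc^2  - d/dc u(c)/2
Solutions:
 u(c) = C1 + C2*c^(3/2)


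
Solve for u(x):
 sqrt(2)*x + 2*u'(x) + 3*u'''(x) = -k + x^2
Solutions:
 u(x) = C1 + C2*sin(sqrt(6)*x/3) + C3*cos(sqrt(6)*x/3) - k*x/2 + x^3/6 - sqrt(2)*x^2/4 - 3*x/2


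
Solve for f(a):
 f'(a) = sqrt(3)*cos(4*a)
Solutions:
 f(a) = C1 + sqrt(3)*sin(4*a)/4


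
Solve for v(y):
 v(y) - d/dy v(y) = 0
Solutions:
 v(y) = C1*exp(y)


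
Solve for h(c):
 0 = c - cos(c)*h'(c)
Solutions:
 h(c) = C1 + Integral(c/cos(c), c)


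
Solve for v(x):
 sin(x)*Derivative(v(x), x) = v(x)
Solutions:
 v(x) = C1*sqrt(cos(x) - 1)/sqrt(cos(x) + 1)


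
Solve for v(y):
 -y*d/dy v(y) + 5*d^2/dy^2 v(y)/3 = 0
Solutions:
 v(y) = C1 + C2*erfi(sqrt(30)*y/10)


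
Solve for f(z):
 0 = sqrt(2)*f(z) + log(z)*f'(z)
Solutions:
 f(z) = C1*exp(-sqrt(2)*li(z))


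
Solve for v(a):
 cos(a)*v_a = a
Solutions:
 v(a) = C1 + Integral(a/cos(a), a)


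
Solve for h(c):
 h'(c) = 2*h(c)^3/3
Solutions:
 h(c) = -sqrt(6)*sqrt(-1/(C1 + 2*c))/2
 h(c) = sqrt(6)*sqrt(-1/(C1 + 2*c))/2


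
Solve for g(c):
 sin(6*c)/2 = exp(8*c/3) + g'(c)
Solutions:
 g(c) = C1 - 3*exp(8*c/3)/8 - cos(6*c)/12


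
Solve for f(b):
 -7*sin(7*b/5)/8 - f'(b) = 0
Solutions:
 f(b) = C1 + 5*cos(7*b/5)/8


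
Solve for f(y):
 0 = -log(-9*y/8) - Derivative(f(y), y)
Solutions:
 f(y) = C1 - y*log(-y) + y*(-2*log(3) + 1 + 3*log(2))


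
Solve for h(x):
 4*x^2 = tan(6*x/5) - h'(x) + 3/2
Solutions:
 h(x) = C1 - 4*x^3/3 + 3*x/2 - 5*log(cos(6*x/5))/6


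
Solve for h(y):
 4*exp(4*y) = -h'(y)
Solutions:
 h(y) = C1 - exp(4*y)


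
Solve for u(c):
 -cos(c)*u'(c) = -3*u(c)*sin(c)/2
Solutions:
 u(c) = C1/cos(c)^(3/2)


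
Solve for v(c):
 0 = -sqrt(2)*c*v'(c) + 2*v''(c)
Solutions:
 v(c) = C1 + C2*erfi(2^(1/4)*c/2)


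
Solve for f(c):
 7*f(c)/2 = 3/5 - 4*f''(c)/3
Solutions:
 f(c) = C1*sin(sqrt(42)*c/4) + C2*cos(sqrt(42)*c/4) + 6/35


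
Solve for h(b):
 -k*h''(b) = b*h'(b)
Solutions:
 h(b) = C1 + C2*sqrt(k)*erf(sqrt(2)*b*sqrt(1/k)/2)


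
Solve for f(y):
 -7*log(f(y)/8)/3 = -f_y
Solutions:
 3*Integral(1/(-log(_y) + 3*log(2)), (_y, f(y)))/7 = C1 - y


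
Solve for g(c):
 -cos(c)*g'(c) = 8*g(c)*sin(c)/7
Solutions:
 g(c) = C1*cos(c)^(8/7)


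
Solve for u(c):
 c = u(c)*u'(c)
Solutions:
 u(c) = -sqrt(C1 + c^2)
 u(c) = sqrt(C1 + c^2)


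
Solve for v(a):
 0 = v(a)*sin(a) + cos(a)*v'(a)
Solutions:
 v(a) = C1*cos(a)


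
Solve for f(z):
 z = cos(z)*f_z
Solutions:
 f(z) = C1 + Integral(z/cos(z), z)


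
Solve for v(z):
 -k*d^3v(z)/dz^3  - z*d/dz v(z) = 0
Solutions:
 v(z) = C1 + Integral(C2*airyai(z*(-1/k)^(1/3)) + C3*airybi(z*(-1/k)^(1/3)), z)


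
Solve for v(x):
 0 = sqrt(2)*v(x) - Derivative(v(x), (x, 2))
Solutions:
 v(x) = C1*exp(-2^(1/4)*x) + C2*exp(2^(1/4)*x)


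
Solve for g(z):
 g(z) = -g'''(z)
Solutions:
 g(z) = C3*exp(-z) + (C1*sin(sqrt(3)*z/2) + C2*cos(sqrt(3)*z/2))*exp(z/2)


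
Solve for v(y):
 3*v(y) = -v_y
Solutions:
 v(y) = C1*exp(-3*y)


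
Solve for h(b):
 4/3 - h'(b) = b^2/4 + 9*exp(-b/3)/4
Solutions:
 h(b) = C1 - b^3/12 + 4*b/3 + 27*exp(-b/3)/4


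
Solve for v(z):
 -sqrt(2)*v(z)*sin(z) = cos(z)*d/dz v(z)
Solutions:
 v(z) = C1*cos(z)^(sqrt(2))


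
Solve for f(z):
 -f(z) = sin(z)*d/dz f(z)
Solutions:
 f(z) = C1*sqrt(cos(z) + 1)/sqrt(cos(z) - 1)


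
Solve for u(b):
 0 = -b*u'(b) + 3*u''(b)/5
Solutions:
 u(b) = C1 + C2*erfi(sqrt(30)*b/6)


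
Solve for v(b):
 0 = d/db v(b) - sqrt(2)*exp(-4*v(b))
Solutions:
 v(b) = log(-I*(C1 + 4*sqrt(2)*b)^(1/4))
 v(b) = log(I*(C1 + 4*sqrt(2)*b)^(1/4))
 v(b) = log(-(C1 + 4*sqrt(2)*b)^(1/4))
 v(b) = log(C1 + 4*sqrt(2)*b)/4


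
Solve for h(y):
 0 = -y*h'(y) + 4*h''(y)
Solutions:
 h(y) = C1 + C2*erfi(sqrt(2)*y/4)


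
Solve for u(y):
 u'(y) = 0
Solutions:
 u(y) = C1


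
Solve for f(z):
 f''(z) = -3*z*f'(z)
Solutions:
 f(z) = C1 + C2*erf(sqrt(6)*z/2)


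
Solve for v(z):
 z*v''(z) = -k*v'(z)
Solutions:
 v(z) = C1 + z^(1 - re(k))*(C2*sin(log(z)*Abs(im(k))) + C3*cos(log(z)*im(k)))


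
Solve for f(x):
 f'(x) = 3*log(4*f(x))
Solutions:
 -Integral(1/(log(_y) + 2*log(2)), (_y, f(x)))/3 = C1 - x


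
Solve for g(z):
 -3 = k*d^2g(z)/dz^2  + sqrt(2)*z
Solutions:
 g(z) = C1 + C2*z - sqrt(2)*z^3/(6*k) - 3*z^2/(2*k)


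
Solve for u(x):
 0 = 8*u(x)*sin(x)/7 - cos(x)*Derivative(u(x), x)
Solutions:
 u(x) = C1/cos(x)^(8/7)


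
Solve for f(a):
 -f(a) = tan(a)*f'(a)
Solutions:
 f(a) = C1/sin(a)


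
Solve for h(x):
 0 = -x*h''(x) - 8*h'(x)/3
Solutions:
 h(x) = C1 + C2/x^(5/3)


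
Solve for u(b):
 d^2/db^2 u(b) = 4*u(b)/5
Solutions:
 u(b) = C1*exp(-2*sqrt(5)*b/5) + C2*exp(2*sqrt(5)*b/5)


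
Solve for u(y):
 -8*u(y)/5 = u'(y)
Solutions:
 u(y) = C1*exp(-8*y/5)


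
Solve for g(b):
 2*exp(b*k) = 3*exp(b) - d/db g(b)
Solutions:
 g(b) = C1 + 3*exp(b) - 2*exp(b*k)/k


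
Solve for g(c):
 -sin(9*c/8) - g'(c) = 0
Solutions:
 g(c) = C1 + 8*cos(9*c/8)/9


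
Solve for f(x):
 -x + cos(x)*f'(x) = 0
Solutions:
 f(x) = C1 + Integral(x/cos(x), x)


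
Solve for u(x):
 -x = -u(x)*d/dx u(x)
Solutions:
 u(x) = -sqrt(C1 + x^2)
 u(x) = sqrt(C1 + x^2)


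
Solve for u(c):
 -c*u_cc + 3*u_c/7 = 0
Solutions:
 u(c) = C1 + C2*c^(10/7)


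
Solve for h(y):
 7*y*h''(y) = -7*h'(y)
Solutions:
 h(y) = C1 + C2*log(y)


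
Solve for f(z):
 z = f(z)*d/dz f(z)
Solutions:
 f(z) = -sqrt(C1 + z^2)
 f(z) = sqrt(C1 + z^2)


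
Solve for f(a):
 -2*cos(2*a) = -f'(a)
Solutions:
 f(a) = C1 + sin(2*a)


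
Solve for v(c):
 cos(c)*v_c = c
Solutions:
 v(c) = C1 + Integral(c/cos(c), c)


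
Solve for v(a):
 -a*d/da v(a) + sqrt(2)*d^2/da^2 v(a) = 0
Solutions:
 v(a) = C1 + C2*erfi(2^(1/4)*a/2)


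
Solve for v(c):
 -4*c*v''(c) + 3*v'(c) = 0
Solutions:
 v(c) = C1 + C2*c^(7/4)


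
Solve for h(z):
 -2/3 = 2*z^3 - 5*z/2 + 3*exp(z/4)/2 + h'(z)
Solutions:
 h(z) = C1 - z^4/2 + 5*z^2/4 - 2*z/3 - 6*exp(z/4)


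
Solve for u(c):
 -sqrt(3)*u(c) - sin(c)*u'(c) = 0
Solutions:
 u(c) = C1*(cos(c) + 1)^(sqrt(3)/2)/(cos(c) - 1)^(sqrt(3)/2)


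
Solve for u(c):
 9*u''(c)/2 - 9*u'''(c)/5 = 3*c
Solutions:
 u(c) = C1 + C2*c + C3*exp(5*c/2) + c^3/9 + 2*c^2/15


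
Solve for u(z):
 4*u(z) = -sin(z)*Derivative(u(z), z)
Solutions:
 u(z) = C1*(cos(z)^2 + 2*cos(z) + 1)/(cos(z)^2 - 2*cos(z) + 1)


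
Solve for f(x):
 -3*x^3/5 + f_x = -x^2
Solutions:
 f(x) = C1 + 3*x^4/20 - x^3/3


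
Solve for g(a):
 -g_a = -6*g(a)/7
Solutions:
 g(a) = C1*exp(6*a/7)


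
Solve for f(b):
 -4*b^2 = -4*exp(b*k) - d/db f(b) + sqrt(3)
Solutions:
 f(b) = C1 + 4*b^3/3 + sqrt(3)*b - 4*exp(b*k)/k


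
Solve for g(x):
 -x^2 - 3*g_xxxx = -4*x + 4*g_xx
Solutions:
 g(x) = C1 + C2*x + C3*sin(2*sqrt(3)*x/3) + C4*cos(2*sqrt(3)*x/3) - x^4/48 + x^3/6 + 3*x^2/16


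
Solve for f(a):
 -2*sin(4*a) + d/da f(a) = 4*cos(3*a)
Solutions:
 f(a) = C1 + 4*sin(3*a)/3 - cos(4*a)/2


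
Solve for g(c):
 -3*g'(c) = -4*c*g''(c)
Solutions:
 g(c) = C1 + C2*c^(7/4)


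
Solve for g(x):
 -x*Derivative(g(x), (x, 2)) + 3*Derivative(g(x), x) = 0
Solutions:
 g(x) = C1 + C2*x^4


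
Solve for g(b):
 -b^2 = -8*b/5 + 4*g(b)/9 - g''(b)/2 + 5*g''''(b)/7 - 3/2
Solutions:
 g(b) = -9*b^2/4 + 18*b/5 + (C1*sin(5^(3/4)*sqrt(6)*7^(1/4)*b*sin(atan(sqrt(1799)/21)/2)/15) + C2*cos(5^(3/4)*sqrt(6)*7^(1/4)*b*sin(atan(sqrt(1799)/21)/2)/15))*exp(-5^(3/4)*sqrt(6)*7^(1/4)*b*cos(atan(sqrt(1799)/21)/2)/15) + (C3*sin(5^(3/4)*sqrt(6)*7^(1/4)*b*sin(atan(sqrt(1799)/21)/2)/15) + C4*cos(5^(3/4)*sqrt(6)*7^(1/4)*b*sin(atan(sqrt(1799)/21)/2)/15))*exp(5^(3/4)*sqrt(6)*7^(1/4)*b*cos(atan(sqrt(1799)/21)/2)/15) - 27/16


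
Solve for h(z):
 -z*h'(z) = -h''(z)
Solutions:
 h(z) = C1 + C2*erfi(sqrt(2)*z/2)


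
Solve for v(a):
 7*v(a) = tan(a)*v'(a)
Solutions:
 v(a) = C1*sin(a)^7


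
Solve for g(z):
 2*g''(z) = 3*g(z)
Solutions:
 g(z) = C1*exp(-sqrt(6)*z/2) + C2*exp(sqrt(6)*z/2)


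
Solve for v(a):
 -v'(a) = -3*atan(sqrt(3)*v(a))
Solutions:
 Integral(1/atan(sqrt(3)*_y), (_y, v(a))) = C1 + 3*a


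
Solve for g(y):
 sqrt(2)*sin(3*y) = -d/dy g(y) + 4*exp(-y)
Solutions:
 g(y) = C1 + sqrt(2)*cos(3*y)/3 - 4*exp(-y)


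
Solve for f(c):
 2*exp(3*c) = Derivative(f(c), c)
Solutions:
 f(c) = C1 + 2*exp(3*c)/3


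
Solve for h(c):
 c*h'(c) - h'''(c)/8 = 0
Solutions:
 h(c) = C1 + Integral(C2*airyai(2*c) + C3*airybi(2*c), c)


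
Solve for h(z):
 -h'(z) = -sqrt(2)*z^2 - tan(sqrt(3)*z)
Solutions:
 h(z) = C1 + sqrt(2)*z^3/3 - sqrt(3)*log(cos(sqrt(3)*z))/3


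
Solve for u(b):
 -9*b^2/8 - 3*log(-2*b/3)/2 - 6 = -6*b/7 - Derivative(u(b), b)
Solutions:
 u(b) = C1 + 3*b^3/8 - 3*b^2/7 + 3*b*log(-b)/2 + b*(-2*log(3) + log(2) + log(6)/2 + 9/2)


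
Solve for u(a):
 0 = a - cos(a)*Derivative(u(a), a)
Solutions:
 u(a) = C1 + Integral(a/cos(a), a)


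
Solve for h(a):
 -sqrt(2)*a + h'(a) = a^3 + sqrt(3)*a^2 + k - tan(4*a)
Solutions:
 h(a) = C1 + a^4/4 + sqrt(3)*a^3/3 + sqrt(2)*a^2/2 + a*k + log(cos(4*a))/4


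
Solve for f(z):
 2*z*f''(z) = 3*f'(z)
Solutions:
 f(z) = C1 + C2*z^(5/2)


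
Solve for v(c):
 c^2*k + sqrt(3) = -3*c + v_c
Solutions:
 v(c) = C1 + c^3*k/3 + 3*c^2/2 + sqrt(3)*c


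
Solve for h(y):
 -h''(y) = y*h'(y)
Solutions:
 h(y) = C1 + C2*erf(sqrt(2)*y/2)


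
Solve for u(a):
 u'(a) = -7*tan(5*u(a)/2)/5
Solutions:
 u(a) = -2*asin(C1*exp(-7*a/2))/5 + 2*pi/5
 u(a) = 2*asin(C1*exp(-7*a/2))/5


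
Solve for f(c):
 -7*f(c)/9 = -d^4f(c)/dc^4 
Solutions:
 f(c) = C1*exp(-sqrt(3)*7^(1/4)*c/3) + C2*exp(sqrt(3)*7^(1/4)*c/3) + C3*sin(sqrt(3)*7^(1/4)*c/3) + C4*cos(sqrt(3)*7^(1/4)*c/3)


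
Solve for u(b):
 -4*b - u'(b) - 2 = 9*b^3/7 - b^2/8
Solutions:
 u(b) = C1 - 9*b^4/28 + b^3/24 - 2*b^2 - 2*b


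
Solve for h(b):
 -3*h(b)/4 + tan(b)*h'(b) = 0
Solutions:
 h(b) = C1*sin(b)^(3/4)


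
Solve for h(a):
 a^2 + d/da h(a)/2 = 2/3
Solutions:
 h(a) = C1 - 2*a^3/3 + 4*a/3


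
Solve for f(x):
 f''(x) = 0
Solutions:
 f(x) = C1 + C2*x


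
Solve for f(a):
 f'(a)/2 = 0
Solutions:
 f(a) = C1


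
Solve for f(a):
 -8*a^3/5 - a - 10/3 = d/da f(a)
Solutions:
 f(a) = C1 - 2*a^4/5 - a^2/2 - 10*a/3


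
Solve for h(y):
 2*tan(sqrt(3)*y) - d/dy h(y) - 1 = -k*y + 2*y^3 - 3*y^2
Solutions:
 h(y) = C1 + k*y^2/2 - y^4/2 + y^3 - y - 2*sqrt(3)*log(cos(sqrt(3)*y))/3


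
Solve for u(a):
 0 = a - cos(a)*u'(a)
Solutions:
 u(a) = C1 + Integral(a/cos(a), a)


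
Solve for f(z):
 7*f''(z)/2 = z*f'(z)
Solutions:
 f(z) = C1 + C2*erfi(sqrt(7)*z/7)


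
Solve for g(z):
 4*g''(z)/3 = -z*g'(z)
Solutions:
 g(z) = C1 + C2*erf(sqrt(6)*z/4)


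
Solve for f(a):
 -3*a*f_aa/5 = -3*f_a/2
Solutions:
 f(a) = C1 + C2*a^(7/2)


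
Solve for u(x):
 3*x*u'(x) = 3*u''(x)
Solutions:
 u(x) = C1 + C2*erfi(sqrt(2)*x/2)


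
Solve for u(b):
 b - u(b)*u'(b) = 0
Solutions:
 u(b) = -sqrt(C1 + b^2)
 u(b) = sqrt(C1 + b^2)


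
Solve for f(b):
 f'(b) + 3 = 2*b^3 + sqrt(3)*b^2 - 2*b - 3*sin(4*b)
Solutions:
 f(b) = C1 + b^4/2 + sqrt(3)*b^3/3 - b^2 - 3*b + 3*cos(4*b)/4


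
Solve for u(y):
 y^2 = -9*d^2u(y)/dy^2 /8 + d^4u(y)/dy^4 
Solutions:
 u(y) = C1 + C2*y + C3*exp(-3*sqrt(2)*y/4) + C4*exp(3*sqrt(2)*y/4) - 2*y^4/27 - 64*y^2/81


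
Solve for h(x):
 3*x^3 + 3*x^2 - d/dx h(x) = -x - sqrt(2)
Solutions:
 h(x) = C1 + 3*x^4/4 + x^3 + x^2/2 + sqrt(2)*x


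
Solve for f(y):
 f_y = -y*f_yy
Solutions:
 f(y) = C1 + C2*log(y)


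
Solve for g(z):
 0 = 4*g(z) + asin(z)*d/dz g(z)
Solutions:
 g(z) = C1*exp(-4*Integral(1/asin(z), z))


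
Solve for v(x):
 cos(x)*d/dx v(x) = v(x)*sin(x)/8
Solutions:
 v(x) = C1/cos(x)^(1/8)


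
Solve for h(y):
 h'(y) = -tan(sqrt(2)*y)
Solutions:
 h(y) = C1 + sqrt(2)*log(cos(sqrt(2)*y))/2


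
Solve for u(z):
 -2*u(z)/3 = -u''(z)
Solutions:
 u(z) = C1*exp(-sqrt(6)*z/3) + C2*exp(sqrt(6)*z/3)


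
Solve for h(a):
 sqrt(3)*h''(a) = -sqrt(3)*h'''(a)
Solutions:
 h(a) = C1 + C2*a + C3*exp(-a)


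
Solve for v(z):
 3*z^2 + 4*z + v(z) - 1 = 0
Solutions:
 v(z) = -3*z^2 - 4*z + 1


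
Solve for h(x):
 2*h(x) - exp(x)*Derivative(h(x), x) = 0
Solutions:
 h(x) = C1*exp(-2*exp(-x))


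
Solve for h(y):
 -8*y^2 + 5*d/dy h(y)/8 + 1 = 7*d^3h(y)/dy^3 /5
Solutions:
 h(y) = C1 + C2*exp(-5*sqrt(14)*y/28) + C3*exp(5*sqrt(14)*y/28) + 64*y^3/15 + 6968*y/125


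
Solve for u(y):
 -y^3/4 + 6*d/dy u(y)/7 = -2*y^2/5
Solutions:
 u(y) = C1 + 7*y^4/96 - 7*y^3/45


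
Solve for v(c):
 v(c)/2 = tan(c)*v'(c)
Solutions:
 v(c) = C1*sqrt(sin(c))


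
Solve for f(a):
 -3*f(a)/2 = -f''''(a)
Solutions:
 f(a) = C1*exp(-2^(3/4)*3^(1/4)*a/2) + C2*exp(2^(3/4)*3^(1/4)*a/2) + C3*sin(2^(3/4)*3^(1/4)*a/2) + C4*cos(2^(3/4)*3^(1/4)*a/2)


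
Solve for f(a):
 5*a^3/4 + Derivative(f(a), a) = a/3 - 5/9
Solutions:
 f(a) = C1 - 5*a^4/16 + a^2/6 - 5*a/9


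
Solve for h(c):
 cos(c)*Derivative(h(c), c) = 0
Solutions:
 h(c) = C1


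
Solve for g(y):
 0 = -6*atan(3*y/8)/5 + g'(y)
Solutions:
 g(y) = C1 + 6*y*atan(3*y/8)/5 - 8*log(9*y^2 + 64)/5


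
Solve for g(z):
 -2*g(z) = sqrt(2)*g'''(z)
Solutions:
 g(z) = C3*exp(-2^(1/6)*z) + (C1*sin(2^(1/6)*sqrt(3)*z/2) + C2*cos(2^(1/6)*sqrt(3)*z/2))*exp(2^(1/6)*z/2)


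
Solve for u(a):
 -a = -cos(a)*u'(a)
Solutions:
 u(a) = C1 + Integral(a/cos(a), a)


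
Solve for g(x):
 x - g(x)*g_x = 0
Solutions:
 g(x) = -sqrt(C1 + x^2)
 g(x) = sqrt(C1 + x^2)


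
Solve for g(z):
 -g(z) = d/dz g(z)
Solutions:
 g(z) = C1*exp(-z)


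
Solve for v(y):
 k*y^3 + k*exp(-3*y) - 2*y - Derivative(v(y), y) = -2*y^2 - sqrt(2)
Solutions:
 v(y) = C1 + k*y^4/4 - k*exp(-3*y)/3 + 2*y^3/3 - y^2 + sqrt(2)*y


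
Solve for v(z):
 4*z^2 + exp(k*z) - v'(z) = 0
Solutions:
 v(z) = C1 + 4*z^3/3 + exp(k*z)/k


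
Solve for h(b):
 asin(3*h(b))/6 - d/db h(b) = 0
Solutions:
 Integral(1/asin(3*_y), (_y, h(b))) = C1 + b/6


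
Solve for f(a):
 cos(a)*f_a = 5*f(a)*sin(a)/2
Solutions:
 f(a) = C1/cos(a)^(5/2)


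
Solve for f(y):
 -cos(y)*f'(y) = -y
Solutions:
 f(y) = C1 + Integral(y/cos(y), y)


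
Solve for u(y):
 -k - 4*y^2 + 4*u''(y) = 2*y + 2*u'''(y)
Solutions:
 u(y) = C1 + C2*y + C3*exp(2*y) + y^4/12 + y^3/4 + y^2*(k + 3)/8


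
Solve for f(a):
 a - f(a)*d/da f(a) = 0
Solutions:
 f(a) = -sqrt(C1 + a^2)
 f(a) = sqrt(C1 + a^2)


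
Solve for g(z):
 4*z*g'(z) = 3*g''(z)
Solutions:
 g(z) = C1 + C2*erfi(sqrt(6)*z/3)


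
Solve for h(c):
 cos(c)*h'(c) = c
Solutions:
 h(c) = C1 + Integral(c/cos(c), c)


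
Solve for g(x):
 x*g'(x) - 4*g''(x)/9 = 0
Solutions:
 g(x) = C1 + C2*erfi(3*sqrt(2)*x/4)


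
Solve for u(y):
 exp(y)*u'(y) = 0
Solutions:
 u(y) = C1


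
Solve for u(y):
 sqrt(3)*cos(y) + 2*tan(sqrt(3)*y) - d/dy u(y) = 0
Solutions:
 u(y) = C1 - 2*sqrt(3)*log(cos(sqrt(3)*y))/3 + sqrt(3)*sin(y)


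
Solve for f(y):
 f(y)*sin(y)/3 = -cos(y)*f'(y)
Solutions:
 f(y) = C1*cos(y)^(1/3)


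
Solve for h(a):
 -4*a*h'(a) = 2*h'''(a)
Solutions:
 h(a) = C1 + Integral(C2*airyai(-2^(1/3)*a) + C3*airybi(-2^(1/3)*a), a)


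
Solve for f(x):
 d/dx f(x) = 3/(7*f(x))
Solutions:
 f(x) = -sqrt(C1 + 42*x)/7
 f(x) = sqrt(C1 + 42*x)/7


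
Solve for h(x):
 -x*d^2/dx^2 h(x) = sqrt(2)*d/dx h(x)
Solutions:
 h(x) = C1 + C2*x^(1 - sqrt(2))


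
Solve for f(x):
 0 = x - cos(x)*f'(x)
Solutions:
 f(x) = C1 + Integral(x/cos(x), x)


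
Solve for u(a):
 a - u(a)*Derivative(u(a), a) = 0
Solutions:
 u(a) = -sqrt(C1 + a^2)
 u(a) = sqrt(C1 + a^2)


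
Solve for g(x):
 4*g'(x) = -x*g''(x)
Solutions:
 g(x) = C1 + C2/x^3


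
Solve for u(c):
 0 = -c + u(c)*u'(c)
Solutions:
 u(c) = -sqrt(C1 + c^2)
 u(c) = sqrt(C1 + c^2)


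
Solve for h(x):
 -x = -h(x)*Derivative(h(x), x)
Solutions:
 h(x) = -sqrt(C1 + x^2)
 h(x) = sqrt(C1 + x^2)


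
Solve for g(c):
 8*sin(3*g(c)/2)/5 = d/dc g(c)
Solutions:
 -8*c/5 + log(cos(3*g(c)/2) - 1)/3 - log(cos(3*g(c)/2) + 1)/3 = C1


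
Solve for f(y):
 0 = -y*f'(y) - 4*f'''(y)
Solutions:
 f(y) = C1 + Integral(C2*airyai(-2^(1/3)*y/2) + C3*airybi(-2^(1/3)*y/2), y)


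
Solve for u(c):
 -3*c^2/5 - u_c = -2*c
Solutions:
 u(c) = C1 - c^3/5 + c^2


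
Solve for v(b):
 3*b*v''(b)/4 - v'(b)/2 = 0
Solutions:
 v(b) = C1 + C2*b^(5/3)


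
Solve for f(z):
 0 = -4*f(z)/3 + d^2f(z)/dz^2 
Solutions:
 f(z) = C1*exp(-2*sqrt(3)*z/3) + C2*exp(2*sqrt(3)*z/3)


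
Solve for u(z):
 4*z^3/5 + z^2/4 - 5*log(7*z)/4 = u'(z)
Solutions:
 u(z) = C1 + z^4/5 + z^3/12 - 5*z*log(z)/4 - 5*z*log(7)/4 + 5*z/4


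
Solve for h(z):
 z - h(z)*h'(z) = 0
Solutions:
 h(z) = -sqrt(C1 + z^2)
 h(z) = sqrt(C1 + z^2)


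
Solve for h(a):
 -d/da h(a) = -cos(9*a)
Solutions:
 h(a) = C1 + sin(9*a)/9


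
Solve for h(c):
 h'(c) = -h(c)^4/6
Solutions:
 h(c) = 2^(1/3)*(1/(C1 + c))^(1/3)
 h(c) = 2^(1/3)*(-1 - sqrt(3)*I)*(1/(C1 + c))^(1/3)/2
 h(c) = 2^(1/3)*(-1 + sqrt(3)*I)*(1/(C1 + c))^(1/3)/2


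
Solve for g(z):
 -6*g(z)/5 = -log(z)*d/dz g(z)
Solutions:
 g(z) = C1*exp(6*li(z)/5)
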